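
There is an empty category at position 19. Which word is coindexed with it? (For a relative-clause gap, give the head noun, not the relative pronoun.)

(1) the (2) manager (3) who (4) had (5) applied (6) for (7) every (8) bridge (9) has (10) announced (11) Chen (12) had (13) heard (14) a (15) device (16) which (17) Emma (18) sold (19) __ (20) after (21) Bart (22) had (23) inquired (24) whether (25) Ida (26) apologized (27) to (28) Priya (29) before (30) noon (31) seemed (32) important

15

The gap at 19 is the object of "sold", inside a relative clause.
The relative pronoun is "which" (word 16); it is bound by the head noun immediately before it.
Its filler is the head noun "device", at word 15.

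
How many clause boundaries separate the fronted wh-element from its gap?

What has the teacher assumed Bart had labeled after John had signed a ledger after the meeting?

1

"what" is extracted from the object of "labeled".
Boundaries crossed, outermost first: [Ø] — 1 in total.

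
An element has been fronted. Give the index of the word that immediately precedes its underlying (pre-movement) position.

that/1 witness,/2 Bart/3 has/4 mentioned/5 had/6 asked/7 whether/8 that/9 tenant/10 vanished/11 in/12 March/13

5

The displaced element is "that witness" (word 2).
It is linked across 1 clause boundary (Ø).
It functions as the subject of "asked", so the gap sits immediately after word 5 ("mentioned").
Base order: Bart has mentioned that that witness had asked whether that tenant vanished in March.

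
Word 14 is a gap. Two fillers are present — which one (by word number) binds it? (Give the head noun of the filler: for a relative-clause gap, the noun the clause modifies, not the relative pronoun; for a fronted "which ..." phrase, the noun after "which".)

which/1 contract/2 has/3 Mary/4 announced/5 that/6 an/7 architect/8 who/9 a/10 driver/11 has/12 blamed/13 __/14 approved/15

8

The marked gap is inside the relative clause, the direct object of "blamed".
Its filler is the head noun "architect" (via "who"), at word 8.
(The other dependency links word 2 to a gap after word 15.)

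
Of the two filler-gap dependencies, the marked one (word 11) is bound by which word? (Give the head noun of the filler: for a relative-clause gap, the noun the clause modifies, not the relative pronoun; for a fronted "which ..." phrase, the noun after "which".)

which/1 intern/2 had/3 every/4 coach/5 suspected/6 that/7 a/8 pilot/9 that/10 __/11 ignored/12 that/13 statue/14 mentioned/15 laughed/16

9

The marked gap is inside the relative clause, the subject of "ignored".
Its filler is the head noun "pilot" (via "that"), at word 9.
(The other dependency links word 2 to a gap after word 15.)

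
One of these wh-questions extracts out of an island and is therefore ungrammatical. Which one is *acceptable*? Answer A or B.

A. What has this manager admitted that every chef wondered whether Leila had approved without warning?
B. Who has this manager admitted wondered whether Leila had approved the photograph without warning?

In A, the wh-phrase is extracted from inside a wh-island (introduced by "whether"), which blocks movement.
In B, the extraction path crosses only that-complement boundaries, which are transparent.
So B is grammatical.

B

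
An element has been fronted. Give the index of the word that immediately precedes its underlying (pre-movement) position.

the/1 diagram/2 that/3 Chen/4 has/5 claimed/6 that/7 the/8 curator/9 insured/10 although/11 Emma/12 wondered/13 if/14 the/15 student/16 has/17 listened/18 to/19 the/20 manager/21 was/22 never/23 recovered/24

10

The displaced element is "the diagram" (word 2).
It is linked across 1 clause boundary (that).
It functions as the direct object of "insured", so the gap sits immediately after word 10 ("insured").
Base order: Chen has claimed that the curator insured the diagram although Emma wondered if the student has listened to the manager.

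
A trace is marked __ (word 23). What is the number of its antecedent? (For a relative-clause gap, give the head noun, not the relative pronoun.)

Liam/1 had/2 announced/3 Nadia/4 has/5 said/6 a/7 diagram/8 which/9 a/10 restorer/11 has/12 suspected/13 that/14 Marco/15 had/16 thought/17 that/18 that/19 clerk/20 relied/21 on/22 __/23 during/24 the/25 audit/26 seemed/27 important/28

The gap at 23 is the prepositional object of "relied", inside a relative clause.
The relative pronoun is "which" (word 9); it is bound by the head noun immediately before it.
Its filler is the head noun "diagram", at word 8.

8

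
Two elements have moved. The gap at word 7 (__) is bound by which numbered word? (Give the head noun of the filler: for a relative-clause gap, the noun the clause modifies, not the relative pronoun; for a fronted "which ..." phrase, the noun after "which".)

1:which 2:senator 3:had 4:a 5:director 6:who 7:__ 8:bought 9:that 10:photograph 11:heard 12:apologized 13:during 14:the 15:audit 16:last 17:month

5

The marked gap is inside the relative clause, the subject of "bought".
Its filler is the head noun "director" (via "who"), at word 5.
(The other dependency links word 2 to a gap after word 11.)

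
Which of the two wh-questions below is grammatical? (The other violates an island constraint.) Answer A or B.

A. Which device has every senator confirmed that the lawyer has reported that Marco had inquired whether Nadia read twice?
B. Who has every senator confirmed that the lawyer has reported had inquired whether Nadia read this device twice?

B

In A, the wh-phrase is extracted from inside a wh-island (introduced by "whether"), which blocks movement.
In B, the extraction path crosses only that-complement boundaries, which are transparent.
So B is grammatical.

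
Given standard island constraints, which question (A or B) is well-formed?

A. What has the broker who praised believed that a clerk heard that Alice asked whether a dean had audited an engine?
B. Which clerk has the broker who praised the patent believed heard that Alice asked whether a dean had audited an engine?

In A, the wh-phrase is extracted from inside a complex-NP island (relative clause) (introduced by "who"), which blocks movement.
In B, the extraction path crosses only that-complement boundaries, which are transparent.
So B is grammatical.

B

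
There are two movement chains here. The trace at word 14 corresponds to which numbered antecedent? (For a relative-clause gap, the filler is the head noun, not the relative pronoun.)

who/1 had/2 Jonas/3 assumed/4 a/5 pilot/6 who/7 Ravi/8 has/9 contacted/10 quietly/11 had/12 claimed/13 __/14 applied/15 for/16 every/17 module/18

1

The marked gap is the subject of "applied".
Its filler is the fronted wh-phrase "who", at word 1.
(The other dependency links word 6 to a gap after word 10.)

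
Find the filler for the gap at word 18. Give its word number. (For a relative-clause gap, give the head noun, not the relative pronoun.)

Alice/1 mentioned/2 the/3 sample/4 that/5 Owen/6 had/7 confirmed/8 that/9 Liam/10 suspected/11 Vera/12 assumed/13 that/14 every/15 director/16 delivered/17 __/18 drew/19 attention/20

The gap at 18 is the object of "delivered", inside a relative clause.
The relative pronoun is "that" (word 5); it is bound by the head noun immediately before it.
Its filler is the head noun "sample", at word 4.

4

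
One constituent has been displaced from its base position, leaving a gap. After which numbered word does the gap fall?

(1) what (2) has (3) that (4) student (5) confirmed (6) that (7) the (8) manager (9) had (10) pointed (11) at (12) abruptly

11

The displaced element is "what" (word 1).
It is linked across 1 clause boundary (that).
It functions as the object of the preposition "at" of "pointed", so the gap sits immediately after word 11 ("at").
Base order: That student has confirmed that the manager had pointed at what abruptly.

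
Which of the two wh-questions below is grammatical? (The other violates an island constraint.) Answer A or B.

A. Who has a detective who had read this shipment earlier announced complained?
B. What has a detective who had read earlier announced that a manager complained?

A

In B, the wh-phrase is extracted from inside a complex-NP island (relative clause) (introduced by "who"), which blocks movement.
In A, the extraction path crosses only that-complement boundaries, which are transparent.
So A is grammatical.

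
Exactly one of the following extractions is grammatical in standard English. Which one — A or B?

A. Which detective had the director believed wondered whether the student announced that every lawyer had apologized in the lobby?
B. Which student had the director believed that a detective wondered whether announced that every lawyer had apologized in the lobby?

A

In B, the wh-phrase is extracted from inside a wh-island (introduced by "whether"), which blocks movement.
In A, the extraction path crosses only that-complement boundaries, which are transparent.
So A is grammatical.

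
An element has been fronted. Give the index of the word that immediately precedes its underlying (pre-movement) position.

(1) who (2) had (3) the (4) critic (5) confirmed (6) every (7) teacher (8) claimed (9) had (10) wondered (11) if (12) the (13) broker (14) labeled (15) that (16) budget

The displaced element is "who" (word 1).
It is linked across 2 clause boundaries (Ø → Ø).
It functions as the subject of "wondered", so the gap sits immediately after word 8 ("claimed").
Base order: The critic had confirmed every teacher claimed that who had wondered if the broker labeled that budget.

8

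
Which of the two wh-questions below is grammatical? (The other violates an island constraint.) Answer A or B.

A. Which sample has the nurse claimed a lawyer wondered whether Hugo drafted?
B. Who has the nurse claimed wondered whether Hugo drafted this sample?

In A, the wh-phrase is extracted from inside a wh-island (introduced by "whether"), which blocks movement.
In B, the extraction path crosses only that-complement boundaries, which are transparent.
So B is grammatical.

B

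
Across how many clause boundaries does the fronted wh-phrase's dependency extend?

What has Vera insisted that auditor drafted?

"what" is extracted from the object of "drafted".
Boundaries crossed, outermost first: [Ø] — 1 in total.

1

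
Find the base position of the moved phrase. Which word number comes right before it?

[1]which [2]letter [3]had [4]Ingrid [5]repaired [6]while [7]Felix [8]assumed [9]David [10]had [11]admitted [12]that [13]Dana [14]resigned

5

The displaced element is "which letter" (word 2).
It functions as the direct object of "repaired", so the gap sits immediately after word 5 ("repaired").
Base order: Ingrid had repaired which letter while Felix assumed David had admitted that Dana resigned.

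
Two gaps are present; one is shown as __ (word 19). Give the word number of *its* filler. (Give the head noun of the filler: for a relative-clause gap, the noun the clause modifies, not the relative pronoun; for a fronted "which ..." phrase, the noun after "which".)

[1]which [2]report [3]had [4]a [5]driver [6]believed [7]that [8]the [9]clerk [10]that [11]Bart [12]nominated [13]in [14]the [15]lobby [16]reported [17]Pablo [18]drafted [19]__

2

The marked gap is the direct object of "drafted".
Its filler is the fronted wh-phrase "which report", at word 2.
(The other dependency links word 9 to a gap after word 12.)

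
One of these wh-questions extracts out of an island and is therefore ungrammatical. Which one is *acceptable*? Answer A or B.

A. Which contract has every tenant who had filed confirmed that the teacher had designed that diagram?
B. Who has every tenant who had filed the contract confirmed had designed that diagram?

In A, the wh-phrase is extracted from inside a complex-NP island (relative clause) (introduced by "who"), which blocks movement.
In B, the extraction path crosses only that-complement boundaries, which are transparent.
So B is grammatical.

B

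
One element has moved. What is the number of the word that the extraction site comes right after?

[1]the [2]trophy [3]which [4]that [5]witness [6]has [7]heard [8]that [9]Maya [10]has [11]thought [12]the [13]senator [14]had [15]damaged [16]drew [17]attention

15

The displaced element is "the trophy" (word 2).
It is linked across 2 clause boundaries (that → Ø).
It functions as the direct object of "damaged", so the gap sits immediately after word 15 ("damaged").
Base order: That witness has heard that Maya has thought the senator had damaged the trophy.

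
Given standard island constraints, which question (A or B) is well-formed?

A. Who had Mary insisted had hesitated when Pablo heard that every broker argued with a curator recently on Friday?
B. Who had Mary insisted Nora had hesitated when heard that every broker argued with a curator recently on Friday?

In B, the wh-phrase is extracted from inside an adjunct island (introduced by "when"), which blocks movement.
In A, the extraction path crosses only that-complement boundaries, which are transparent.
So A is grammatical.

A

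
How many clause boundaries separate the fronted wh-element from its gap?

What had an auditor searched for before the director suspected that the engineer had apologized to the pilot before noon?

"what" originates inside the matrix clause — no clause boundary is crossed.

0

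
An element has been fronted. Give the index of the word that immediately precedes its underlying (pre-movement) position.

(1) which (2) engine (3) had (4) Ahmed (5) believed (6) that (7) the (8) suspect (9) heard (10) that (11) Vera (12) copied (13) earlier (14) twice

12

The displaced element is "which engine" (word 2).
It is linked across 2 clause boundaries (that → that).
It functions as the direct object of "copied", so the gap sits immediately after word 12 ("copied").
Base order: Ahmed had believed that the suspect heard that Vera copied which engine earlier twice.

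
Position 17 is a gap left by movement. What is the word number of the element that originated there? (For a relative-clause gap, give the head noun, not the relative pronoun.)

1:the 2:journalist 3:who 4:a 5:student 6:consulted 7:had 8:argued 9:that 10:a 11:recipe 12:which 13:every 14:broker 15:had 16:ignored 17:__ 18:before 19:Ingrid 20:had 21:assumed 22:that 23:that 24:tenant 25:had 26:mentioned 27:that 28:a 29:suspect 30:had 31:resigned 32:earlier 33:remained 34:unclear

The gap at 17 is the object of "ignored", inside a relative clause.
The relative pronoun is "which" (word 12); it is bound by the head noun immediately before it.
Its filler is the head noun "recipe", at word 11.

11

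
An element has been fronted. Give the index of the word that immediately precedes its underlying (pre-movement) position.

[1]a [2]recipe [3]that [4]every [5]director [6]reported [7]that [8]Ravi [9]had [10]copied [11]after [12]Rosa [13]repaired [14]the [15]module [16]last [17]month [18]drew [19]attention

10

The displaced element is "a recipe" (word 2).
It is linked across 1 clause boundary (that).
It functions as the direct object of "copied", so the gap sits immediately after word 10 ("copied").
Base order: Every director reported that Ravi had copied a recipe after Rosa repaired the module last month.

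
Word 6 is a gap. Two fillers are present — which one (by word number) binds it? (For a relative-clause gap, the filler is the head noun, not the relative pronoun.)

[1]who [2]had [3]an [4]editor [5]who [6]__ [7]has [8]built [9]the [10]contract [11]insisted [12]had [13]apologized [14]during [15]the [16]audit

4

The marked gap is inside the relative clause, the subject of "built".
Its filler is the head noun "editor" (via "who"), at word 4.
(The other dependency links word 1 to a gap after word 11.)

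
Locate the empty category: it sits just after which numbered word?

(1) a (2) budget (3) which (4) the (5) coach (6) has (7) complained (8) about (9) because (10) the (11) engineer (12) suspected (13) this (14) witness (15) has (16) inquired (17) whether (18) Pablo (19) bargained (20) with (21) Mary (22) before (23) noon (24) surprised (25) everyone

8

The displaced element is "a budget" (word 2).
It functions as the object of the preposition "about" of "complained", so the gap sits immediately after word 8 ("about").
Base order: The coach has complained about a budget because the engineer suspected this witness has inquired whether Pablo bargained with Mary before noon.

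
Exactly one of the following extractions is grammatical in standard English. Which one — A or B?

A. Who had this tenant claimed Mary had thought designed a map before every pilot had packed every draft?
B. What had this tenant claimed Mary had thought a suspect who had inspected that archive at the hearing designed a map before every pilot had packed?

A

In B, the wh-phrase is extracted from inside an adjunct island (introduced by "before"), which blocks movement.
In A, the extraction path crosses only that-complement boundaries, which are transparent.
So A is grammatical.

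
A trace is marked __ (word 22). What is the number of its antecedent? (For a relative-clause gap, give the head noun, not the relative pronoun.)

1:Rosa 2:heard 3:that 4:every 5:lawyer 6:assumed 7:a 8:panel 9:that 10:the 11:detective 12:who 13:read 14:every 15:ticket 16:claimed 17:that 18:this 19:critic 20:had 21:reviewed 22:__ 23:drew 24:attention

8

The gap at 22 is the object of "reviewed", inside a relative clause.
The relative pronoun is "that" (word 9); it is bound by the head noun immediately before it.
Its filler is the head noun "panel", at word 8.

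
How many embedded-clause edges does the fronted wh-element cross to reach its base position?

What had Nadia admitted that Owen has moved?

"what" is extracted from the object of "moved".
Boundaries crossed, outermost first: [that] — 1 in total.

1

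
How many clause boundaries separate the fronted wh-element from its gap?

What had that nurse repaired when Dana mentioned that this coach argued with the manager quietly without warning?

0

"what" originates inside the matrix clause — no clause boundary is crossed.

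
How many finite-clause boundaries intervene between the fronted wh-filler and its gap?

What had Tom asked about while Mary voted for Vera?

0

"what" originates inside the matrix clause — no clause boundary is crossed.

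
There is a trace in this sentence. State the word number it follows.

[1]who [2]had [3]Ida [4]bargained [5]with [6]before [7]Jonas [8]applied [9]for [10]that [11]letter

5

The displaced element is "who" (word 1).
It functions as the object of the preposition "with" of "bargained", so the gap sits immediately after word 5 ("with").
Base order: Ida had bargained with who before Jonas applied for that letter.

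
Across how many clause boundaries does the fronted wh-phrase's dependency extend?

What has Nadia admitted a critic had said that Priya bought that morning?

"what" is extracted from the object of "bought".
Boundaries crossed, outermost first: [Ø], [that] — 2 in total.

2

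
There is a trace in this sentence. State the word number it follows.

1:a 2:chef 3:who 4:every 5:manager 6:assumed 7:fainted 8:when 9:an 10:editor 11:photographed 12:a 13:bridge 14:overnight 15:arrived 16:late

6

The displaced element is "a chef" (word 2).
It is linked across 1 clause boundary (Ø).
It functions as the subject of "fainted", so the gap sits immediately after word 6 ("assumed").
Base order: Every manager assumed a chef fainted when an editor photographed a bridge overnight.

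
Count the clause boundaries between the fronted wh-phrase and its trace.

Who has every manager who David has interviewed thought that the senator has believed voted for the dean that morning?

2

"who" is extracted from the subject of "voted".
Boundaries crossed, outermost first: [that], [Ø] — 2 in total.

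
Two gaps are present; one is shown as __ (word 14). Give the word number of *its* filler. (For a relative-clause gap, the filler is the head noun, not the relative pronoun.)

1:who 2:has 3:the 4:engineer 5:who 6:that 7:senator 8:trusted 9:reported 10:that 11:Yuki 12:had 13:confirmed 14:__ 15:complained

1

The marked gap is the subject of "complained".
Its filler is the fronted wh-phrase "who", at word 1.
(The other dependency links word 4 to a gap after word 8.)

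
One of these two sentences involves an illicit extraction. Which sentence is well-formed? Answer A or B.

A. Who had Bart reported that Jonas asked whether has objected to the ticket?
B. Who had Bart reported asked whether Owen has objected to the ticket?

In A, the wh-phrase is extracted from inside a wh-island (introduced by "whether"), which blocks movement.
In B, the extraction path crosses only that-complement boundaries, which are transparent.
So B is grammatical.

B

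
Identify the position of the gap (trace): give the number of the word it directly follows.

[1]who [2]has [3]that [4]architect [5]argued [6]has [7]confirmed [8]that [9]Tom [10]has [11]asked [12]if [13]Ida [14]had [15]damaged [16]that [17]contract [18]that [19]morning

5

The displaced element is "who" (word 1).
It is linked across 1 clause boundary (Ø).
It functions as the subject of "confirmed", so the gap sits immediately after word 5 ("argued").
Base order: That architect has argued that who has confirmed that Tom has asked if Ida had damaged that contract that morning.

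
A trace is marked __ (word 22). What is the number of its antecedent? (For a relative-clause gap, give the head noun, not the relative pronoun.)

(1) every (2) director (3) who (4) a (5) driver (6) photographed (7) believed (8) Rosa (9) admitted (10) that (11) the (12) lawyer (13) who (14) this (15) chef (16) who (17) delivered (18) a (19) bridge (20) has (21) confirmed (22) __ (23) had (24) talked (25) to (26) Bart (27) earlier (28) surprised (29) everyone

The gap at 22 is the subject of "talked", inside a relative clause.
The relative pronoun is "who" (word 13); it is bound by the head noun immediately before it.
Its filler is the head noun "lawyer", at word 12.

12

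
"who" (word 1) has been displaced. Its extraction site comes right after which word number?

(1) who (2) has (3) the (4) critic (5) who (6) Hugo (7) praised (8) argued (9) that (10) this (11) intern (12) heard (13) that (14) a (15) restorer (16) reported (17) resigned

The displaced element is "who" (word 1).
It is linked across 3 clause boundaries (that → that → Ø).
It functions as the subject of "resigned", so the gap sits immediately after word 16 ("reported").
Base order: The critic who Hugo praised has argued that this intern heard that a restorer reported that who resigned.

16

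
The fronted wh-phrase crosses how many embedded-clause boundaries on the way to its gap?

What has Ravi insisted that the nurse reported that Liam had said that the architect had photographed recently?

3

"what" is extracted from the object of "photographed".
Boundaries crossed, outermost first: [that], [that], [that] — 3 in total.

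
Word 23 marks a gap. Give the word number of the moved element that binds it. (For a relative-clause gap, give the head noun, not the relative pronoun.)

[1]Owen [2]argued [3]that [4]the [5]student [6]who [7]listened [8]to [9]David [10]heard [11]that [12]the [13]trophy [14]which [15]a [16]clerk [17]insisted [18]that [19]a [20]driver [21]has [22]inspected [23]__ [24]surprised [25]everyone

The gap at 23 is the object of "inspected", inside a relative clause.
The relative pronoun is "which" (word 14); it is bound by the head noun immediately before it.
Its filler is the head noun "trophy", at word 13.

13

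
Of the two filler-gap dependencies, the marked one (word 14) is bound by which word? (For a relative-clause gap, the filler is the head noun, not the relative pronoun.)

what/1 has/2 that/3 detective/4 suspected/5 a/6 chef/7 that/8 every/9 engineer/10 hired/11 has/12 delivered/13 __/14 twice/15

The marked gap is the direct object of "delivered".
Its filler is the fronted wh-phrase "what", at word 1.
(The other dependency links word 7 to a gap after word 11.)

1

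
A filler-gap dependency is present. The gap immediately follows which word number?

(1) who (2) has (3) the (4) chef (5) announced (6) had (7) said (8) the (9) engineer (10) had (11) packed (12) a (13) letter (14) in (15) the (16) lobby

The displaced element is "who" (word 1).
It is linked across 1 clause boundary (Ø).
It functions as the subject of "said", so the gap sits immediately after word 5 ("announced").
Base order: The chef has announced that who had said the engineer had packed a letter in the lobby.

5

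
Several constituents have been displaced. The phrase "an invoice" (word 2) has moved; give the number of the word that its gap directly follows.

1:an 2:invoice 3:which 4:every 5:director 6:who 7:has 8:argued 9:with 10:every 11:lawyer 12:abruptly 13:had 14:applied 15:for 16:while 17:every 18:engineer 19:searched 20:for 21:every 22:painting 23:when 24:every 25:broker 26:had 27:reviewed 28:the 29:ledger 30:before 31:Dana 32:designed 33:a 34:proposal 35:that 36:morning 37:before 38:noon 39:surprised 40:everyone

The displaced element is "an invoice" (word 2).
It functions as the object of the preposition "for" of "applied", so the gap sits immediately after word 15 ("for").
Base order: Every director who has argued with every lawyer abruptly had applied for an invoice while every engineer searched for every painting when every broker had reviewed the ledger before Dana designed a proposal that morning before noon.

15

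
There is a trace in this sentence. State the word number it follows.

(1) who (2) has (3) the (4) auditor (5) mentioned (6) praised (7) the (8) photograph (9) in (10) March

The displaced element is "who" (word 1).
It is linked across 1 clause boundary (Ø).
It functions as the subject of "praised", so the gap sits immediately after word 5 ("mentioned").
Base order: The auditor has mentioned that who praised the photograph in March.

5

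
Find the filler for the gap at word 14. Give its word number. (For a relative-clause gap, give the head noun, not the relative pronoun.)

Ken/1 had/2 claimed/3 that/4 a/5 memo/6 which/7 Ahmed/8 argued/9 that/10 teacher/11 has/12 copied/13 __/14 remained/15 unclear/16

6

The gap at 14 is the object of "copied", inside a relative clause.
The relative pronoun is "which" (word 7); it is bound by the head noun immediately before it.
Its filler is the head noun "memo", at word 6.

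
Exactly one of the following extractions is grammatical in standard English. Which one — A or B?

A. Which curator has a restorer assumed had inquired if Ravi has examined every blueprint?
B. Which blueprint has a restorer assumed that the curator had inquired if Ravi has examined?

In B, the wh-phrase is extracted from inside a wh-island (introduced by "if"), which blocks movement.
In A, the extraction path crosses only that-complement boundaries, which are transparent.
So A is grammatical.

A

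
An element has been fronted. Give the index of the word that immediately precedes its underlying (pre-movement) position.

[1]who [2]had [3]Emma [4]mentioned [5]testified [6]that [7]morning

4

The displaced element is "who" (word 1).
It is linked across 1 clause boundary (Ø).
It functions as the subject of "testified", so the gap sits immediately after word 4 ("mentioned").
Base order: Emma had mentioned that who testified that morning.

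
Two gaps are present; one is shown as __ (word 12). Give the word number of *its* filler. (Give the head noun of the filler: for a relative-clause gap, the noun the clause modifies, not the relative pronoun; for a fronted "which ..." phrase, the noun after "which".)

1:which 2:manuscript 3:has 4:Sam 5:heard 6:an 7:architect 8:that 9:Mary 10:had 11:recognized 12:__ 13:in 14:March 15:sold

7

The marked gap is inside the relative clause, the direct object of "recognized".
Its filler is the head noun "architect" (via "that"), at word 7.
(The other dependency links word 2 to a gap after word 15.)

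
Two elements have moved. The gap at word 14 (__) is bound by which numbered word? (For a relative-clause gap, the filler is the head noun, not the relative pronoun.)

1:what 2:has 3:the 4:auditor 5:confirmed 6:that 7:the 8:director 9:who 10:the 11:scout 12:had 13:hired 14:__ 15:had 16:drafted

8

The marked gap is inside the relative clause, the direct object of "hired".
Its filler is the head noun "director" (via "who"), at word 8.
(The other dependency links word 1 to a gap after word 16.)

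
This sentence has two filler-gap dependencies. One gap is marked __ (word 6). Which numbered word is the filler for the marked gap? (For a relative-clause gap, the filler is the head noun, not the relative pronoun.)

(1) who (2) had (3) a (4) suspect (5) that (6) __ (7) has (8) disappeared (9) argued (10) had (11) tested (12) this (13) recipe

4

The marked gap is inside the relative clause, the subject of "disappeared".
Its filler is the head noun "suspect" (via "that"), at word 4.
(The other dependency links word 1 to a gap after word 9.)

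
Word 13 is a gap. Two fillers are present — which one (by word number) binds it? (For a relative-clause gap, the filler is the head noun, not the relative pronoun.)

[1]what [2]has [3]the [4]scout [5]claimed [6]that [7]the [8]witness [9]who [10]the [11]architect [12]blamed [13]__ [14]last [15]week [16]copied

The marked gap is inside the relative clause, the direct object of "blamed".
Its filler is the head noun "witness" (via "who"), at word 8.
(The other dependency links word 1 to a gap after word 16.)

8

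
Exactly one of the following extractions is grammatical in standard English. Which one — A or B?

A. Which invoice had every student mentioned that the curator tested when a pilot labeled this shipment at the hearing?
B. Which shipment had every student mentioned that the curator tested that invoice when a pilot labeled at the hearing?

A

In B, the wh-phrase is extracted from inside an adjunct island (introduced by "when"), which blocks movement.
In A, the extraction path crosses only that-complement boundaries, which are transparent.
So A is grammatical.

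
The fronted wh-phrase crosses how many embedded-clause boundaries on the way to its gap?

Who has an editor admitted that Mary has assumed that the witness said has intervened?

"who" is extracted from the subject of "intervened".
Boundaries crossed, outermost first: [that], [that], [Ø] — 3 in total.

3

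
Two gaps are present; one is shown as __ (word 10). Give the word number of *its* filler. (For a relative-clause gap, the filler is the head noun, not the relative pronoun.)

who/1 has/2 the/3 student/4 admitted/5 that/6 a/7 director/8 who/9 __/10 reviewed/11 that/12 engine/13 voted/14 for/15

8

The marked gap is inside the relative clause, the subject of "reviewed".
Its filler is the head noun "director" (via "who"), at word 8.
(The other dependency links word 1 to a gap after word 15.)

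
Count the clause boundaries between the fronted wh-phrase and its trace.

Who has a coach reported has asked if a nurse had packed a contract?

"who" is extracted from the subject of "asked".
Boundaries crossed, outermost first: [Ø] — 1 in total.

1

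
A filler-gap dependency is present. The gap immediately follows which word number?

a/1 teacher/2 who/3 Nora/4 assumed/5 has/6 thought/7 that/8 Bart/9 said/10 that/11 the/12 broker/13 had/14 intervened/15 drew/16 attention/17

The displaced element is "a teacher" (word 2).
It is linked across 1 clause boundary (Ø).
It functions as the subject of "thought", so the gap sits immediately after word 5 ("assumed").
Base order: Nora assumed that a teacher has thought that Bart said that the broker had intervened.

5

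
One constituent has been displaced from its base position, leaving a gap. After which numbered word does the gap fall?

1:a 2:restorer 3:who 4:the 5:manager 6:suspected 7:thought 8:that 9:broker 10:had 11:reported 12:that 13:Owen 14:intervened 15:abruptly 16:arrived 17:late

6

The displaced element is "a restorer" (word 2).
It is linked across 1 clause boundary (Ø).
It functions as the subject of "thought", so the gap sits immediately after word 6 ("suspected").
Base order: The manager suspected that a restorer thought that broker had reported that Owen intervened abruptly.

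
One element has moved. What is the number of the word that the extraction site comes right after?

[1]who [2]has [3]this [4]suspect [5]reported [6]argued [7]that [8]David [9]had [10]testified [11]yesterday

The displaced element is "who" (word 1).
It is linked across 1 clause boundary (Ø).
It functions as the subject of "argued", so the gap sits immediately after word 5 ("reported").
Base order: This suspect has reported that who argued that David had testified yesterday.

5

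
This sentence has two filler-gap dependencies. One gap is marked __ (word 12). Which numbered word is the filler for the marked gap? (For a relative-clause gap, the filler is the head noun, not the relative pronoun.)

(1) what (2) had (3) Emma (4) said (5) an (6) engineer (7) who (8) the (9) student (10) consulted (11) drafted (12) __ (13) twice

1

The marked gap is the direct object of "drafted".
Its filler is the fronted wh-phrase "what", at word 1.
(The other dependency links word 6 to a gap after word 10.)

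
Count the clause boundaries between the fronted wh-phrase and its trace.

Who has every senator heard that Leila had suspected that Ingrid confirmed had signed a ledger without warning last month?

3

"who" is extracted from the subject of "signed".
Boundaries crossed, outermost first: [that], [that], [Ø] — 3 in total.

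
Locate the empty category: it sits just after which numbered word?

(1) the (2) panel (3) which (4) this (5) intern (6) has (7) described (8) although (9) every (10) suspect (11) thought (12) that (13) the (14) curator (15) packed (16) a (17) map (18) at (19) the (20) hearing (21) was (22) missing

7

The displaced element is "the panel" (word 2).
It functions as the direct object of "described", so the gap sits immediately after word 7 ("described").
Base order: This intern has described the panel although every suspect thought that the curator packed a map at the hearing.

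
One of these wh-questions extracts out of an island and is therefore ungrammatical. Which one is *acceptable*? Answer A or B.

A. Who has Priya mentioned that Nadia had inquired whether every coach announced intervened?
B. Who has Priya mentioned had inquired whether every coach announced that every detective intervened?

B

In A, the wh-phrase is extracted from inside a wh-island (introduced by "whether"), which blocks movement.
In B, the extraction path crosses only that-complement boundaries, which are transparent.
So B is grammatical.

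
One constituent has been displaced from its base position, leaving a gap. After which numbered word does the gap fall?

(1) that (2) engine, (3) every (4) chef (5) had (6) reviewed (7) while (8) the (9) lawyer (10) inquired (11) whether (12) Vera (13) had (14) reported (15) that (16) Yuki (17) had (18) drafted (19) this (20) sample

6

The displaced element is "that engine" (word 2).
It functions as the direct object of "reviewed", so the gap sits immediately after word 6 ("reviewed").
Base order: Every chef had reviewed that engine while the lawyer inquired whether Vera had reported that Yuki had drafted this sample.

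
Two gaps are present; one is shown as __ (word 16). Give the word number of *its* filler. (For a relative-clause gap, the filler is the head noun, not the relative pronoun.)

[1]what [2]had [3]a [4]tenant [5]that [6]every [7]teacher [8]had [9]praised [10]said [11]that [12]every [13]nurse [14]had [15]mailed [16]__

The marked gap is the direct object of "mailed".
Its filler is the fronted wh-phrase "what", at word 1.
(The other dependency links word 4 to a gap after word 9.)

1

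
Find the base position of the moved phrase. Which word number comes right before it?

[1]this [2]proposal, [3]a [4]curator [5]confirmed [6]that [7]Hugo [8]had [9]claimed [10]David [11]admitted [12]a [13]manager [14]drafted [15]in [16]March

14

The displaced element is "this proposal" (word 2).
It is linked across 3 clause boundaries (that → Ø → Ø).
It functions as the direct object of "drafted", so the gap sits immediately after word 14 ("drafted").
Base order: A curator confirmed that Hugo had claimed David admitted a manager drafted this proposal in March.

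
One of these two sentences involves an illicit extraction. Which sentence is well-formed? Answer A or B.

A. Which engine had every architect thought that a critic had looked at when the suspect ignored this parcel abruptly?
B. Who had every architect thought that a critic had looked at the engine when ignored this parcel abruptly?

In B, the wh-phrase is extracted from inside an adjunct island (introduced by "when"), which blocks movement.
In A, the extraction path crosses only that-complement boundaries, which are transparent.
So A is grammatical.

A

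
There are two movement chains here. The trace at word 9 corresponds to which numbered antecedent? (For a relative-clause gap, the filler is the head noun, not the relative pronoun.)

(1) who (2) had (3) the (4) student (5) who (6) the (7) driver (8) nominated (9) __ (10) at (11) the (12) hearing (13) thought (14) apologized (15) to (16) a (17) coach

4

The marked gap is inside the relative clause, the direct object of "nominated".
Its filler is the head noun "student" (via "who"), at word 4.
(The other dependency links word 1 to a gap after word 13.)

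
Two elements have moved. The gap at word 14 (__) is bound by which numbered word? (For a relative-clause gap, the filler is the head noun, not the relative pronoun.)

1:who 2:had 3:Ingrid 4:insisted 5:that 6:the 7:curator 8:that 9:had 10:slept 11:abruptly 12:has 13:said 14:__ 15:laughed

The marked gap is the subject of "laughed".
Its filler is the fronted wh-phrase "who", at word 1.
(The other dependency links word 7 to a gap after word 8.)

1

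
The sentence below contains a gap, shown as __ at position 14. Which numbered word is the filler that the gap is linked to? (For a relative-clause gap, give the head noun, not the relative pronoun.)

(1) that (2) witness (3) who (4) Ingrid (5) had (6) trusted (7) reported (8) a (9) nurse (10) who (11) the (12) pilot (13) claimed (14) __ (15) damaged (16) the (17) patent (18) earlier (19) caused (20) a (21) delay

The gap at 14 is the subject of "damaged", inside a relative clause.
The relative pronoun is "who" (word 10); it is bound by the head noun immediately before it.
Its filler is the head noun "nurse", at word 9.

9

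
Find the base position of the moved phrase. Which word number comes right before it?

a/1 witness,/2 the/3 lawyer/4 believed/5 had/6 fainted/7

5

The displaced element is "a witness" (word 2).
It is linked across 1 clause boundary (Ø).
It functions as the subject of "fainted", so the gap sits immediately after word 5 ("believed").
Base order: The lawyer believed that a witness had fainted.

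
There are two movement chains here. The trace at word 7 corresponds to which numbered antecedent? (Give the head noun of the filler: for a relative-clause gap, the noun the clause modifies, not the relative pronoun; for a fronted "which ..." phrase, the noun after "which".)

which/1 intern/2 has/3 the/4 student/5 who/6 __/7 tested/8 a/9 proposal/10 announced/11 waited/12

5

The marked gap is inside the relative clause, the subject of "tested".
Its filler is the head noun "student" (via "who"), at word 5.
(The other dependency links word 2 to a gap after word 11.)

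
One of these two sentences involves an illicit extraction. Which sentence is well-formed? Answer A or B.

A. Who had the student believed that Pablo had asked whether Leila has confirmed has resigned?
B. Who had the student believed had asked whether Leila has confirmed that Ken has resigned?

B

In A, the wh-phrase is extracted from inside a wh-island (introduced by "whether"), which blocks movement.
In B, the extraction path crosses only that-complement boundaries, which are transparent.
So B is grammatical.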